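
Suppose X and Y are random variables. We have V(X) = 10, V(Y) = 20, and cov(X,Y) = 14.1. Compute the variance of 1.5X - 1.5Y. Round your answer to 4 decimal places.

V(1.5X - 1.5Y) = (1.5)²·V(X) + (-1.5)²·V(Y) + 2·(1.5)·(-1.5)·cov(X,Y)
= 2.25·10 + 2.25·20 + -4.5·14.1 = 4.05

4.0500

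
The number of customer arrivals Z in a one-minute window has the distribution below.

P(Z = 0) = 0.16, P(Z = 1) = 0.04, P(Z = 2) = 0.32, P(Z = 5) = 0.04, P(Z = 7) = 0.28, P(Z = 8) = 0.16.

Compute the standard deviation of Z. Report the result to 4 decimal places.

3.0505

E[Z] = (0)(0.16) + (1)(0.04) + (2)(0.32) + (5)(0.04) + (7)(0.28) + (8)(0.16) = 4.12
E[Z²] = (0)²(0.16) + (1)²(0.04) + (2)²(0.32) + (5)²(0.04) + (7)²(0.28) + (8)²(0.16) = 26.28
V(Z) = E[Z²] − (E[Z])² = 26.28 − (4.12)² = 9.3056
sd(Z) = √9.3056 ≈ 3.0505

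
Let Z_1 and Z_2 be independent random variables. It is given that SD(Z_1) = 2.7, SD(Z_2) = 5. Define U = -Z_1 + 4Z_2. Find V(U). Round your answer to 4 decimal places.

V(Z_1) = 7.29, V(Z_2) = 25
By independence, V(U) = (-1)²V(Z_1) + (4)²V(Z_2)
= (-1)²·7.29 + (4)²·25 = 407.29

407.2900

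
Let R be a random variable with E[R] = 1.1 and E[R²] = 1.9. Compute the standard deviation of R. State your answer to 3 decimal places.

Var(R) = 1.9 − (1.1)² = 0.69
SD(R) = √0.69 ≈ 0.831

0.831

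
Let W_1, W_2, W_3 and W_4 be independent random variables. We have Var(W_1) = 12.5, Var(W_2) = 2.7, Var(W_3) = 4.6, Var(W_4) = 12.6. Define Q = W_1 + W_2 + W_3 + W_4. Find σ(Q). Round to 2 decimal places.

By independence, Var(Q) = (1)²Var(W_1) + (1)²Var(W_2) + (1)²Var(W_3) + (1)²Var(W_4)
= (1)²·12.5 + (1)²·2.7 + (1)²·4.6 + (1)²·12.6 = 32.4
σ(Q) = √32.4 ≈ 5.69

5.69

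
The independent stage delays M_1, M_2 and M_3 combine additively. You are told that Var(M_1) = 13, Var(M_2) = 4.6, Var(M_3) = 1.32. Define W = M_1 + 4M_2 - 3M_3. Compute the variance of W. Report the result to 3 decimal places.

By independence, Var(W) = (1)²Var(M_1) + (4)²Var(M_2) + (-3)²Var(M_3)
= (1)²·13 + (4)²·4.6 + (-3)²·1.32 = 98.48

98.480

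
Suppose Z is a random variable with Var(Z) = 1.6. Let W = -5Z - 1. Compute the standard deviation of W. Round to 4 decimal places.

6.3246

Var(-5Z - 1) = (-5)²·1.6 = 40
σ(W) = √40 ≈ 6.3246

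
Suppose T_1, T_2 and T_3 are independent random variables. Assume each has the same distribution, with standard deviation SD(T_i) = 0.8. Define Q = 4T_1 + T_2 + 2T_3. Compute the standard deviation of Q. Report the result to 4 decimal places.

3.6661

Var(T_i) = (0.8)² = 0.64
By independence, Var(Q) = (4)²Var(T_1) + (1)²Var(T_2) + (2)²Var(T_3)
= (4)²·0.64 + (1)²·0.64 + (2)²·0.64 = 13.44
SD(Q) = √13.44 ≈ 3.6661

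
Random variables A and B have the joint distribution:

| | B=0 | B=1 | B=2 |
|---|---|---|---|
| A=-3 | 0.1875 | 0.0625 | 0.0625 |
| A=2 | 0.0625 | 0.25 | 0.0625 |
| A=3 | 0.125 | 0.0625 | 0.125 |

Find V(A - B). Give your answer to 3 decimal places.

E[A] = 0.75,  E[B] = 0.875,  E[AB] = 1.125
V(A) = 7.125 − (0.75)² = 6.5625;  V(B) = 1.375 − (0.875)² = 0.609375
Cov(A,B) = 1.125 − (0.75)(0.875) = 0.46875
V(A - B) = (1)²·6.5625 + (-1)²·0.609375 + 2·(1)·(-1)·0.46875 = 6.234375

6.234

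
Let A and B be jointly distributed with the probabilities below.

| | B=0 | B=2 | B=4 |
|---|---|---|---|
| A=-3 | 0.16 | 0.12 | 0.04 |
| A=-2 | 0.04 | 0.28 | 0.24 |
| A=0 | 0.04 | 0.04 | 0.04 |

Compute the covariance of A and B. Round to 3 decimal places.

E[A] = -2.08,  E[B] = 2.16
E[AB] = -4.24
cov(A,B) = E[AB] − E[A]E[B] = -4.24 − (-2.08)(2.16) = 0.2528

0.253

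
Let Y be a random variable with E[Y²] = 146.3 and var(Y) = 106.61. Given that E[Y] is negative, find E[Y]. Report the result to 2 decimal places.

(E[Y])² = E[Y²] − var(Y) = 146.3 − 106.61 = 39.69
E[Y] = −√39.69 = -6.3

-6.30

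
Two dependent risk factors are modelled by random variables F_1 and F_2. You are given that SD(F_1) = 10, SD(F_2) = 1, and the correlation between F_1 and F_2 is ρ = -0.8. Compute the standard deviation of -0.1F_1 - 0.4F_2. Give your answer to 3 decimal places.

V(F_1) = (10)² = 100;  V(F_2) = (1)² = 1
Cov(F_1,F_2) = ρ·SD(F_1)·SD(F_2) = -0.8·10·1 = -8
V(-0.1F_1 - 0.4F_2) = (-0.1)²·V(F_1) + (-0.4)²·V(F_2) + 2·(-0.1)·(-0.4)·Cov(F_1,F_2)
= 0.01·100 + 0.16·1 + 0.08·-8 = 0.52
SD(-0.1F_1 - 0.4F_2) = √0.52 ≈ 0.721

0.721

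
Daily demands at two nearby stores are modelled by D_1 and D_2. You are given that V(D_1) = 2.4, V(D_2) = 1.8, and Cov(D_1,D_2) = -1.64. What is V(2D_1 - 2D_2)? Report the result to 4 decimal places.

29.9200

V(2D_1 - 2D_2) = (2)²·V(D_1) + (-2)²·V(D_2) + 2·(2)·(-2)·Cov(D_1,D_2)
= 4·2.4 + 4·1.8 + -8·-1.64 = 29.92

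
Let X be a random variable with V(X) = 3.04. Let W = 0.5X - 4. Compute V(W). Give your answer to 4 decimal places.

0.7600

V(0.5X - 4) = (0.5)²·V(X) = 0.25·3.04 = 0.76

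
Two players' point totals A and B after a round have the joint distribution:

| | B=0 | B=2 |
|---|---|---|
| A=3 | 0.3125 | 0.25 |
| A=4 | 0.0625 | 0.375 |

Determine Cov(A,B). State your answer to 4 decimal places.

0.2031

E[A] = 3.4375,  E[B] = 1.25
E[AB] = 4.5
Cov(A,B) = E[AB] − E[A]E[B] = 4.5 − (3.4375)(1.25) = 0.203125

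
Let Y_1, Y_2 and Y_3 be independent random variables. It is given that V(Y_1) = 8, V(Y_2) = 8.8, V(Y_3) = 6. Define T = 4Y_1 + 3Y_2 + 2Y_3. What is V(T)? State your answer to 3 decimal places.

By independence, V(T) = (4)²V(Y_1) + (3)²V(Y_2) + (2)²V(Y_3)
= (4)²·8 + (3)²·8.8 + (2)²·6 = 231.2

231.200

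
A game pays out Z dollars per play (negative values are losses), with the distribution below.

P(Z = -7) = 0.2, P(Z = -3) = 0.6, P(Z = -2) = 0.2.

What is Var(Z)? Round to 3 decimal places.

E[Z] = (-7)(0.2) + (-3)(0.6) + (-2)(0.2) = -3.6
E[Z²] = (-7)²(0.2) + (-3)²(0.6) + (-2)²(0.2) = 16
Var(Z) = E[Z²] − (E[Z])² = 16 − (-3.6)² = 3.04

3.040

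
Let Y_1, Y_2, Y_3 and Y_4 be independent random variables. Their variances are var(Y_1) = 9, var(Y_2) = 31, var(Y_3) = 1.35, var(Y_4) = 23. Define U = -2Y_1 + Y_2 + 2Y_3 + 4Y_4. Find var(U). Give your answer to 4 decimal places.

440.4000

By independence, var(U) = (-2)²var(Y_1) + (1)²var(Y_2) + (2)²var(Y_3) + (4)²var(Y_4)
= (-2)²·9 + (1)²·31 + (2)²·1.35 + (4)²·23 = 440.4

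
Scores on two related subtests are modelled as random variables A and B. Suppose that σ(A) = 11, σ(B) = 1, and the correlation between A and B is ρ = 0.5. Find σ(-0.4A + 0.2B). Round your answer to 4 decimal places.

4.3035

V(A) = (11)² = 121;  V(B) = (1)² = 1
Cov(A,B) = ρ·σ(A)·σ(B) = 0.5·11·1 = 5.5
V(-0.4A + 0.2B) = (-0.4)²·V(A) + (0.2)²·V(B) + 2·(-0.4)·(0.2)·Cov(A,B)
= 0.16·121 + 0.04·1 + -0.16·5.5 = 18.52
σ(-0.4A + 0.2B) = √18.52 ≈ 4.3035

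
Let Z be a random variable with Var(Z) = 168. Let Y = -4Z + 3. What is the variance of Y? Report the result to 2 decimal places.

2688.00

Var(-4Z + 3) = (-4)²·Var(Z) = 16·168 = 2688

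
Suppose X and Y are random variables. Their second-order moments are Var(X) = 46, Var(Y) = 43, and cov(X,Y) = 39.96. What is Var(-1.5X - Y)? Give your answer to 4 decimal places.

266.3800

Var(-1.5X - Y) = (-1.5)²·Var(X) + (-1)²·Var(Y) + 2·(-1.5)·(-1)·cov(X,Y)
= 2.25·46 + 1·43 + 3·39.96 = 266.38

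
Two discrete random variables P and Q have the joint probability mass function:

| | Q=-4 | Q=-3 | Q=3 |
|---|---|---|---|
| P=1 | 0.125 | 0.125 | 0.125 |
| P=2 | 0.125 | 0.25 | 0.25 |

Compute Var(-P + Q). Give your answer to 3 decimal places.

9.734

E[P] = 1.625,  E[Q] = -1,  E[PQ] = -1.5
Var(P) = 2.875 − (1.625)² = 0.234375;  Var(Q) = 10.75 − (-1)² = 9.75
Cov(P,Q) = -1.5 − (1.625)(-1) = 0.125
Var(-P + Q) = (-1)²·0.234375 + (1)²·9.75 + 2·(-1)·(1)·0.125 = 9.734375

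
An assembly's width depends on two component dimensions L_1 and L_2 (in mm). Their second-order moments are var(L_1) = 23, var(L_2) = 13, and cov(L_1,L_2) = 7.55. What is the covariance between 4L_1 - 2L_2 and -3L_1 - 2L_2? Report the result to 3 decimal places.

-239.100

cov(4L_1 - 2L_2, -3L_1 - 2L_2) = (4)(-3)var(L_1) + (-2)(-2)var(L_2) + [(4)(-2) + (-2)(-3)]cov(L_1,L_2)
= -12·23 + 4·13 + -2·7.55 = -239.1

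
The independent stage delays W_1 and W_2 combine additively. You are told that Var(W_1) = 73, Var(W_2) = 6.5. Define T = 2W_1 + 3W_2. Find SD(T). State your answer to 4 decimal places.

18.7216

By independence, Var(T) = (2)²Var(W_1) + (3)²Var(W_2)
= (2)²·73 + (3)²·6.5 = 350.5
SD(T) = √350.5 ≈ 18.7216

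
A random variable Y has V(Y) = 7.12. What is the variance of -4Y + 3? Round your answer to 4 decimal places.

V(-4Y + 3) = (-4)²·V(Y) = 16·7.12 = 113.92

113.9200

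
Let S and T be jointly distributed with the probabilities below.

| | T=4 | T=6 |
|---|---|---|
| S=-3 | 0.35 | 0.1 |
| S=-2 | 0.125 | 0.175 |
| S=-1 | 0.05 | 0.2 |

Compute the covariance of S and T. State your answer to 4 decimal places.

E[S] = -2.2,  E[T] = 4.95
E[ST] = -10.5
cov(S,T) = E[ST] − E[S]E[T] = -10.5 − (-2.2)(4.95) = 0.39

0.3900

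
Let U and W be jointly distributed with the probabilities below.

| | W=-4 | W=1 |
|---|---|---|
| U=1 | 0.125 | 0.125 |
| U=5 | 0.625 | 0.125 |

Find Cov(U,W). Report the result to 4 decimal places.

-1.2500

E[U] = 4,  E[W] = -2.75
E[UW] = -12.25
Cov(U,W) = E[UW] − E[U]E[W] = -12.25 − (4)(-2.75) = -1.25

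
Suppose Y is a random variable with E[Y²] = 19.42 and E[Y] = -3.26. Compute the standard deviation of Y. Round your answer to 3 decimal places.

var(Y) = 19.42 − (-3.26)² = 8.7924
SD(Y) = √8.7924 ≈ 2.965

2.965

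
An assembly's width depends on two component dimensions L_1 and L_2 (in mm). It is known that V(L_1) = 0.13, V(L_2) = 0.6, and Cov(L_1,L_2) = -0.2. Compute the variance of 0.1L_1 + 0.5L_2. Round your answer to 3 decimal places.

V(0.1L_1 + 0.5L_2) = (0.1)²·V(L_1) + (0.5)²·V(L_2) + 2·(0.1)·(0.5)·Cov(L_1,L_2)
= 0.01·0.13 + 0.25·0.6 + 0.1·-0.2 = 0.1313

0.131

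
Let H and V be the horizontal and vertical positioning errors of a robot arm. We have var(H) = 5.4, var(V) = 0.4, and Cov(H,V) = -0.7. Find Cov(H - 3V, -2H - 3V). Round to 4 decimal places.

-9.3000

Cov(H - 3V, -2H - 3V) = (1)(-2)var(H) + (-3)(-3)var(V) + [(1)(-3) + (-3)(-2)]Cov(H,V)
= -2·5.4 + 9·0.4 + 3·-0.7 = -9.3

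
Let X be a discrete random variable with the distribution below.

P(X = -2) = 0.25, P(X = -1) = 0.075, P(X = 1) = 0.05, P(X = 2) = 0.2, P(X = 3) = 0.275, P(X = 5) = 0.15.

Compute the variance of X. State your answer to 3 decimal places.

E[X] = (-2)(0.25) + (-1)(0.075) + (1)(0.05) + (2)(0.2) + (3)(0.275) + (5)(0.15) = 1.45
E[X²] = (-2)²(0.25) + (-1)²(0.075) + (1)²(0.05) + (2)²(0.2) + (3)²(0.275) + (5)²(0.15) = 8.15
V(X) = E[X²] − (E[X])² = 8.15 − (1.45)² = 6.0475

6.048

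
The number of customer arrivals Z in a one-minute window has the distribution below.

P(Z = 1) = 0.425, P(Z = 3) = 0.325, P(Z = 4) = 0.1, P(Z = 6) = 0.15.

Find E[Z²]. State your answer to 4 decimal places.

E[Z²] = (1)²(0.425) + (3)²(0.325) + (4)²(0.1) + (6)²(0.15) = 10.35

10.3500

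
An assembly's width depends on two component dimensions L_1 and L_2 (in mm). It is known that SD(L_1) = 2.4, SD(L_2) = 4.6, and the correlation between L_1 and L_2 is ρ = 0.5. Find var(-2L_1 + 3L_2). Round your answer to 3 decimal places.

147.240

var(L_1) = (2.4)² = 5.76;  var(L_2) = (4.6)² = 21.16
cov(L_1,L_2) = ρ·SD(L_1)·SD(L_2) = 0.5·2.4·4.6 = 5.52
var(-2L_1 + 3L_2) = (-2)²·var(L_1) + (3)²·var(L_2) + 2·(-2)·(3)·cov(L_1,L_2)
= 4·5.76 + 9·21.16 + -12·5.52 = 147.24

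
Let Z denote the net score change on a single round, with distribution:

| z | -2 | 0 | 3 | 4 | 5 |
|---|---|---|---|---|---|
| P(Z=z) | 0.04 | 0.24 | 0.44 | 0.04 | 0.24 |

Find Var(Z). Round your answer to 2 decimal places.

4.00

E[Z] = (-2)(0.04) + (0)(0.24) + (3)(0.44) + (4)(0.04) + (5)(0.24) = 2.6
E[Z²] = (-2)²(0.04) + (0)²(0.24) + (3)²(0.44) + (4)²(0.04) + (5)²(0.24) = 10.76
Var(Z) = E[Z²] − (E[Z])² = 10.76 − (2.6)² = 4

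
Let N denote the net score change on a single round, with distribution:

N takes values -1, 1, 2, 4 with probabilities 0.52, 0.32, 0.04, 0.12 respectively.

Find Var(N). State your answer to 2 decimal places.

E[N] = (-1)(0.52) + (1)(0.32) + (2)(0.04) + (4)(0.12) = 0.36
E[N²] = (-1)²(0.52) + (1)²(0.32) + (2)²(0.04) + (4)²(0.12) = 2.92
Var(N) = E[N²] − (E[N])² = 2.92 − (0.36)² = 2.7904

2.79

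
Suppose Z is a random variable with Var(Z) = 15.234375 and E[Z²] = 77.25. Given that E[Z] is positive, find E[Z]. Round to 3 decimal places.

(E[Z])² = E[Z²] − Var(Z) = 77.25 − 15.234375 = 62.015625
E[Z] = √62.015625 = 7.875

7.875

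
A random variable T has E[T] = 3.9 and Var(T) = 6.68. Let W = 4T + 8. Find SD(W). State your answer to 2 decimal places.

10.34

Var(4T + 8) = (4)²·6.68 = 106.88
SD(W) = √106.88 ≈ 10.34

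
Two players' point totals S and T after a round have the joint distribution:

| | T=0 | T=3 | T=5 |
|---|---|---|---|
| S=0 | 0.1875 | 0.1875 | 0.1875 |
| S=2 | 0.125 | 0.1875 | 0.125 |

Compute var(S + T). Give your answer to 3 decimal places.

E[S] = 0.875,  E[T] = 2.6875,  E[ST] = 2.375
var(S) = 1.75 − (0.875)² = 0.984375;  var(T) = 11.1875 − (2.6875)² = 3.96484375
Cov(S,T) = 2.375 − (0.875)(2.6875) = 0.0234375
var(S + T) = (1)²·0.984375 + (1)²·3.96484375 + 2·(1)·(1)·0.0234375 = 4.99609375

4.996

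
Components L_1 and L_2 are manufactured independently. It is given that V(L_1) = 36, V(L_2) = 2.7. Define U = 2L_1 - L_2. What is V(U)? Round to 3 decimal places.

146.700

By independence, V(U) = (2)²V(L_1) + (-1)²V(L_2)
= (2)²·36 + (-1)²·2.7 = 146.7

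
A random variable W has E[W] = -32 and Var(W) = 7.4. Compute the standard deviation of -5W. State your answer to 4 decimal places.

Var(-5W) = (-5)²·7.4 = 185
SD(-5W) = √185 ≈ 13.6015

13.6015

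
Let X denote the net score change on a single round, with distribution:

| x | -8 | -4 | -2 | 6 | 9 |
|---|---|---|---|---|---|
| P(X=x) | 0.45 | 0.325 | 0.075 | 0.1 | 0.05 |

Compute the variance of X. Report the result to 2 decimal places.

E[X] = (-8)(0.45) + (-4)(0.325) + (-2)(0.075) + (6)(0.1) + (9)(0.05) = -4
E[X²] = (-8)²(0.45) + (-4)²(0.325) + (-2)²(0.075) + (6)²(0.1) + (9)²(0.05) = 41.95
Var(X) = E[X²] − (E[X])² = 41.95 − (-4)² = 25.95

25.95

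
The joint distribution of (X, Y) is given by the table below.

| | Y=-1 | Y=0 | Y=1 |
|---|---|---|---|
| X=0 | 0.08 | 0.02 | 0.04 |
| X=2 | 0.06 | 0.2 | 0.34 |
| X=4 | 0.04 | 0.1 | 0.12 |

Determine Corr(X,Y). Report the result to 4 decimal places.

E[X] = 2.24,  E[Y] = 0.32
E[XY] = 0.88
cov(X,Y) = E[XY] − E[X]E[Y] = 0.88 − (2.24)(0.32) = 0.1632
V(X) = 1.5424,  V(Y) = 0.5776
ρ = 0.1632 / √(1.5424·0.5776) ≈ 0.1729

0.1729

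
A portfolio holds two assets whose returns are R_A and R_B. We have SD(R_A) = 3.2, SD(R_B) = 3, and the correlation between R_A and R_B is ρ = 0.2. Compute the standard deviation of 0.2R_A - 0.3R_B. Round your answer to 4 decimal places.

Var(R_A) = (3.2)² = 10.24;  Var(R_B) = (3)² = 9
Cov(R_A,R_B) = ρ·SD(R_A)·SD(R_B) = 0.2·3.2·3 = 1.92
Var(0.2R_A - 0.3R_B) = (0.2)²·Var(R_A) + (-0.3)²·Var(R_B) + 2·(0.2)·(-0.3)·Cov(R_A,R_B)
= 0.04·10.24 + 0.09·9 + -0.12·1.92 = 0.9892
SD(0.2R_A - 0.3R_B) = √0.9892 ≈ 0.9946

0.9946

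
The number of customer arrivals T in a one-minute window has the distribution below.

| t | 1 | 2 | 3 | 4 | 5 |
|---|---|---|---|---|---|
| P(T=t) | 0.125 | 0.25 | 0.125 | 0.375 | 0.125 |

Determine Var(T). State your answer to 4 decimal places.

E[T] = (1)(0.125) + (2)(0.25) + (3)(0.125) + (4)(0.375) + (5)(0.125) = 3.125
E[T²] = (1)²(0.125) + (2)²(0.25) + (3)²(0.125) + (4)²(0.375) + (5)²(0.125) = 11.375
Var(T) = E[T²] − (E[T])² = 11.375 − (3.125)² = 1.609375

1.6094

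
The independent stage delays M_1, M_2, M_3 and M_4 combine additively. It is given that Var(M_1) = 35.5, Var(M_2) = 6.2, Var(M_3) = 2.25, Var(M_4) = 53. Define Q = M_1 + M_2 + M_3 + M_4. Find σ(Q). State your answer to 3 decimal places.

By independence, Var(Q) = (1)²Var(M_1) + (1)²Var(M_2) + (1)²Var(M_3) + (1)²Var(M_4)
= (1)²·35.5 + (1)²·6.2 + (1)²·2.25 + (1)²·53 = 96.95
σ(Q) = √96.95 ≈ 9.846

9.846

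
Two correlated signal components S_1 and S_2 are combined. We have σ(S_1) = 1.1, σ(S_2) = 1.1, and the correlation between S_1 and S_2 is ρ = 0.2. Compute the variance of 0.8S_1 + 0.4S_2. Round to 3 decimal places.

1.123

V(S_1) = (1.1)² = 1.21;  V(S_2) = (1.1)² = 1.21
Cov(S_1,S_2) = ρ·σ(S_1)·σ(S_2) = 0.2·1.1·1.1 = 0.242
V(0.8S_1 + 0.4S_2) = (0.8)²·V(S_1) + (0.4)²·V(S_2) + 2·(0.8)·(0.4)·Cov(S_1,S_2)
= 0.64·1.21 + 0.16·1.21 + 0.64·0.242 = 1.12288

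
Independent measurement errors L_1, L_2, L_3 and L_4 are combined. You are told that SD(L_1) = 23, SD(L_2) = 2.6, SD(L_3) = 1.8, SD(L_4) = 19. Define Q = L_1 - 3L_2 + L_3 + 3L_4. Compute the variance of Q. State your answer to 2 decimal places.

V(L_1) = 529, V(L_2) = 6.76, V(L_3) = 3.24, V(L_4) = 361
By independence, V(Q) = (1)²V(L_1) + (-3)²V(L_2) + (1)²V(L_3) + (3)²V(L_4)
= (1)²·529 + (-3)²·6.76 + (1)²·3.24 + (3)²·361 = 3842.08

3842.08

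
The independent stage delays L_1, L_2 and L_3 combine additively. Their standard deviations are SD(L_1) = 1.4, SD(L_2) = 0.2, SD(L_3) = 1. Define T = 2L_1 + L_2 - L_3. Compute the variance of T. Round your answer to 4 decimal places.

8.8800

Var(L_1) = 1.96, Var(L_2) = 0.04, Var(L_3) = 1
By independence, Var(T) = (2)²Var(L_1) + (1)²Var(L_2) + (-1)²Var(L_3)
= (2)²·1.96 + (1)²·0.04 + (-1)²·1 = 8.88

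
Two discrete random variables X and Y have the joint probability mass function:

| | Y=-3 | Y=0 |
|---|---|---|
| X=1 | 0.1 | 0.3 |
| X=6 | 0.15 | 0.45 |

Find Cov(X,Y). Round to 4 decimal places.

0.0000

E[X] = 4,  E[Y] = -0.75
E[XY] = -3
Cov(X,Y) = E[XY] − E[X]E[Y] = -3 − (4)(-0.75) = 0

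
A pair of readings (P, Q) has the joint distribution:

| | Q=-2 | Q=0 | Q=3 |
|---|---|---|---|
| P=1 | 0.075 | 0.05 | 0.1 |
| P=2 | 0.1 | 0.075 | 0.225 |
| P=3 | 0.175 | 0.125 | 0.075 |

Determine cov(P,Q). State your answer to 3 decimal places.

E[P] = 2.15,  E[Q] = 0.5
E[PQ] = 0.725
cov(P,Q) = E[PQ] − E[P]E[Q] = 0.725 − (2.15)(0.5) = -0.35

-0.350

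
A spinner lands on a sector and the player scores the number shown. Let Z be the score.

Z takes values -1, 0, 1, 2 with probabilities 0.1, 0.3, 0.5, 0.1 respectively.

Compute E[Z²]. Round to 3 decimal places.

E[Z²] = (-1)²(0.1) + (0)²(0.3) + (1)²(0.5) + (2)²(0.1) = 1

1.000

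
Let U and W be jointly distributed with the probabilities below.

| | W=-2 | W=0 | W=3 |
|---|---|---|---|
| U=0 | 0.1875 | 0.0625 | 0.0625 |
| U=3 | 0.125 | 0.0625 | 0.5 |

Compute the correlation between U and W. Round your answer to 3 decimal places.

0.492

E[U] = 2.0625,  E[W] = 1.0625
E[UW] = 3.75
Cov(U,W) = E[UW] − E[U]E[W] = 3.75 − (2.0625)(1.0625) = 1.55859375
var(U) = 1.93359375,  var(W) = 5.18359375
ρ = 1.55859375 / √(1.93359375·5.18359375) ≈ 0.492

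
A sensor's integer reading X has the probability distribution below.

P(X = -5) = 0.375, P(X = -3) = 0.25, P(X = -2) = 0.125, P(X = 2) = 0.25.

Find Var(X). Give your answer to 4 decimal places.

7.4844

E[X] = (-5)(0.375) + (-3)(0.25) + (-2)(0.125) + (2)(0.25) = -2.375
E[X²] = (-5)²(0.375) + (-3)²(0.25) + (-2)²(0.125) + (2)²(0.25) = 13.125
Var(X) = E[X²] − (E[X])² = 13.125 − (-2.375)² = 7.484375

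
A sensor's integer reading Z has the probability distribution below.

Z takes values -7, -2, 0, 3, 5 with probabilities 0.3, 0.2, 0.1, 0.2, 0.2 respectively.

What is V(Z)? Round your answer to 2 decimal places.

E[Z] = (-7)(0.3) + (-2)(0.2) + (0)(0.1) + (3)(0.2) + (5)(0.2) = -0.9
E[Z²] = (-7)²(0.3) + (-2)²(0.2) + (0)²(0.1) + (3)²(0.2) + (5)²(0.2) = 22.3
V(Z) = E[Z²] − (E[Z])² = 22.3 − (-0.9)² = 21.49

21.49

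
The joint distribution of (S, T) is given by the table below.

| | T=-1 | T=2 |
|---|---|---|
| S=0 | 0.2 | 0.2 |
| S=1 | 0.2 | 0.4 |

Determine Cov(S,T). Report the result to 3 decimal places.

0.120

E[S] = 0.6,  E[T] = 0.8
E[ST] = 0.6
Cov(S,T) = E[ST] − E[S]E[T] = 0.6 − (0.6)(0.8) = 0.12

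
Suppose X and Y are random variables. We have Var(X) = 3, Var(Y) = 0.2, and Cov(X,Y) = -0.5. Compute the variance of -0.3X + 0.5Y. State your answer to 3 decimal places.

0.470

Var(-0.3X + 0.5Y) = (-0.3)²·Var(X) + (0.5)²·Var(Y) + 2·(-0.3)·(0.5)·Cov(X,Y)
= 0.09·3 + 0.25·0.2 + -0.3·-0.5 = 0.47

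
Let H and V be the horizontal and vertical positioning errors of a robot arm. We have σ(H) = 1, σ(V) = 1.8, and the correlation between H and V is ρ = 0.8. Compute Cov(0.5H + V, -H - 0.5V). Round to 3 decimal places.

-3.920

Var(H) = (1)² = 1;  Var(V) = (1.8)² = 3.24
Cov(H,V) = ρ·σ(H)·σ(V) = 0.8·1·1.8 = 1.44
Cov(0.5H + V, -H - 0.5V) = (0.5)(-1)Var(H) + (1)(-0.5)Var(V) + [(0.5)(-0.5) + (1)(-1)]Cov(H,V)
= -0.5·1 + -0.5·3.24 + -1.25·1.44 = -3.92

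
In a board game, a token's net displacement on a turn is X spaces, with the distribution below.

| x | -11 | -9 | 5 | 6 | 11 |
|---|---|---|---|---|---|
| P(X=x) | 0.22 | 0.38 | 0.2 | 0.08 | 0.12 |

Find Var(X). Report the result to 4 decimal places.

70.5584

E[X] = (-11)(0.22) + (-9)(0.38) + (5)(0.2) + (6)(0.08) + (11)(0.12) = -3.04
E[X²] = (-11)²(0.22) + (-9)²(0.38) + (5)²(0.2) + (6)²(0.08) + (11)²(0.12) = 79.8
Var(X) = E[X²] − (E[X])² = 79.8 − (-3.04)² = 70.5584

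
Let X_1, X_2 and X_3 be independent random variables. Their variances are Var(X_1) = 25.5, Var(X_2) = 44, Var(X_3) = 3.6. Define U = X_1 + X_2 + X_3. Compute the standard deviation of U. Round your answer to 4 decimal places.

By independence, Var(U) = (1)²Var(X_1) + (1)²Var(X_2) + (1)²Var(X_3)
= (1)²·25.5 + (1)²·44 + (1)²·3.6 = 73.1
sd(U) = √73.1 ≈ 8.5499

8.5499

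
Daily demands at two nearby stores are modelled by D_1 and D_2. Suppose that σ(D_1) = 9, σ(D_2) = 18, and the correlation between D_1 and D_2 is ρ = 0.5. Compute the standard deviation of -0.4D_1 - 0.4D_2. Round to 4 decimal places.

var(D_1) = (9)² = 81;  var(D_2) = (18)² = 324
Cov(D_1,D_2) = ρ·σ(D_1)·σ(D_2) = 0.5·9·18 = 81
var(-0.4D_1 - 0.4D_2) = (-0.4)²·var(D_1) + (-0.4)²·var(D_2) + 2·(-0.4)·(-0.4)·Cov(D_1,D_2)
= 0.16·81 + 0.16·324 + 0.32·81 = 90.72
σ(-0.4D_1 - 0.4D_2) = √90.72 ≈ 9.5247

9.5247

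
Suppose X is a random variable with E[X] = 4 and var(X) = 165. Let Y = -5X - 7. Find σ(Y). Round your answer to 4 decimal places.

64.2262

var(-5X - 7) = (-5)²·165 = 4125
σ(Y) = √4125 ≈ 64.2262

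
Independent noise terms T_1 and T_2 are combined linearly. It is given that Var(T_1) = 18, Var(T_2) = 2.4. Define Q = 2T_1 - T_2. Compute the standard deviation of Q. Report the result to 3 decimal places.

8.626

By independence, Var(Q) = (2)²Var(T_1) + (-1)²Var(T_2)
= (2)²·18 + (-1)²·2.4 = 74.4
sd(Q) = √74.4 ≈ 8.626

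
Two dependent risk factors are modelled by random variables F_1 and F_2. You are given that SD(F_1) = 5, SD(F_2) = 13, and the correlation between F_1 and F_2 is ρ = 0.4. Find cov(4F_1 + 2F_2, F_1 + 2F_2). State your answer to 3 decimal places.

Var(F_1) = (5)² = 25;  Var(F_2) = (13)² = 169
cov(F_1,F_2) = ρ·SD(F_1)·SD(F_2) = 0.4·5·13 = 26
cov(4F_1 + 2F_2, F_1 + 2F_2) = (4)(1)Var(F_1) + (2)(2)Var(F_2) + [(4)(2) + (2)(1)]cov(F_1,F_2)
= 4·25 + 4·169 + 10·26 = 1036

1036.000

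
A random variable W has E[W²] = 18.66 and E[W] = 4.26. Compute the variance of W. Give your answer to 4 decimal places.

Var(W) = 18.66 − (4.26)² = 0.5124

0.5124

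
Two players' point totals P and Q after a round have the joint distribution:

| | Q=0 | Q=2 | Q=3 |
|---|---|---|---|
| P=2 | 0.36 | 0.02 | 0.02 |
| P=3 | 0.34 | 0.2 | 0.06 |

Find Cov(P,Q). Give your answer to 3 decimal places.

0.172

E[P] = 2.6,  E[Q] = 0.68
E[PQ] = 1.94
Cov(P,Q) = E[PQ] − E[P]E[Q] = 1.94 − (2.6)(0.68) = 0.172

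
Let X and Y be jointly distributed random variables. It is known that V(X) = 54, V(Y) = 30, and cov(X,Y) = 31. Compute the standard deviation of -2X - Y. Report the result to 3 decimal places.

19.235

V(-2X - Y) = (-2)²·V(X) + (-1)²·V(Y) + 2·(-2)·(-1)·cov(X,Y)
= 4·54 + 1·30 + 4·31 = 370
σ(-2X - Y) = √370 ≈ 19.235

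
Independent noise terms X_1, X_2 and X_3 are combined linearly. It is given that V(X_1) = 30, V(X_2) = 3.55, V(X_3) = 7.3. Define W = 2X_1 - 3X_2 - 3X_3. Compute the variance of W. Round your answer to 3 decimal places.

By independence, V(W) = (2)²V(X_1) + (-3)²V(X_2) + (-3)²V(X_3)
= (2)²·30 + (-3)²·3.55 + (-3)²·7.3 = 217.65

217.650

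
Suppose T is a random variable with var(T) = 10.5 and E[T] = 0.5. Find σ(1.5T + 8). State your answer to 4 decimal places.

4.8606

var(1.5T + 8) = (1.5)²·10.5 = 23.625
σ(1.5T + 8) = √23.625 ≈ 4.8606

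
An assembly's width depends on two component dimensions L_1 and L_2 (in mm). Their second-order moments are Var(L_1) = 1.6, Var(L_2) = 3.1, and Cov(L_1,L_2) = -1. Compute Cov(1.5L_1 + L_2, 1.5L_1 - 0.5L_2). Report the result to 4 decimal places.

1.3000

Cov(1.5L_1 + L_2, 1.5L_1 - 0.5L_2) = (1.5)(1.5)Var(L_1) + (1)(-0.5)Var(L_2) + [(1.5)(-0.5) + (1)(1.5)]Cov(L_1,L_2)
= 2.25·1.6 + -0.5·3.1 + 0.75·-1 = 1.3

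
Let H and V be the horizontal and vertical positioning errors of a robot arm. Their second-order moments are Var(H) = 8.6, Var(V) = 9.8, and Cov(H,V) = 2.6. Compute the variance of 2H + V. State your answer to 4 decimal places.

54.6000

Var(2H + V) = (2)²·Var(H) + (1)²·Var(V) + 2·(2)·(1)·Cov(H,V)
= 4·8.6 + 1·9.8 + 4·2.6 = 54.6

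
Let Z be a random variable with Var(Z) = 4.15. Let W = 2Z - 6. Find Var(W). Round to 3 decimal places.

16.600

Var(2Z - 6) = (2)²·Var(Z) = 4·4.15 = 16.6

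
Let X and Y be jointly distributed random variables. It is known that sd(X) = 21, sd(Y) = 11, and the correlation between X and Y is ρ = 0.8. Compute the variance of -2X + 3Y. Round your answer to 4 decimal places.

V(X) = (21)² = 441;  V(Y) = (11)² = 121
Cov(X,Y) = ρ·sd(X)·sd(Y) = 0.8·21·11 = 184.8
V(-2X + 3Y) = (-2)²·V(X) + (3)²·V(Y) + 2·(-2)·(3)·Cov(X,Y)
= 4·441 + 9·121 + -12·184.8 = 635.4

635.4000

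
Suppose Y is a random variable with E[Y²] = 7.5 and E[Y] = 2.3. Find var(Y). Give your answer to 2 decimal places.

var(Y) = 7.5 − (2.3)² = 2.21

2.21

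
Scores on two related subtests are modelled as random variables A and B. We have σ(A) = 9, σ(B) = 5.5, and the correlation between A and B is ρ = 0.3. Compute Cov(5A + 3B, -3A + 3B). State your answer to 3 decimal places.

-853.650

Var(A) = (9)² = 81;  Var(B) = (5.5)² = 30.25
Cov(A,B) = ρ·σ(A)·σ(B) = 0.3·9·5.5 = 14.85
Cov(5A + 3B, -3A + 3B) = (5)(-3)Var(A) + (3)(3)Var(B) + [(5)(3) + (3)(-3)]Cov(A,B)
= -15·81 + 9·30.25 + 6·14.85 = -853.65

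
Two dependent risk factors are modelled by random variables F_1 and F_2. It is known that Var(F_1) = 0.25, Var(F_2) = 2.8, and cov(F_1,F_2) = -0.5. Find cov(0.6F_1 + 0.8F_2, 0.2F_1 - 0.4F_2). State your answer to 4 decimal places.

-0.8260

cov(0.6F_1 + 0.8F_2, 0.2F_1 - 0.4F_2) = (0.6)(0.2)Var(F_1) + (0.8)(-0.4)Var(F_2) + [(0.6)(-0.4) + (0.8)(0.2)]cov(F_1,F_2)
= 0.12·0.25 + -0.32·2.8 + -0.08·-0.5 = -0.826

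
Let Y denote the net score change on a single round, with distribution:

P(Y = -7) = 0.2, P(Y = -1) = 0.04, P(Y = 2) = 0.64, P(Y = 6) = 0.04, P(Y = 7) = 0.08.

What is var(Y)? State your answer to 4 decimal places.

17.3504

E[Y] = (-7)(0.2) + (-1)(0.04) + (2)(0.64) + (6)(0.04) + (7)(0.08) = 0.64
E[Y²] = (-7)²(0.2) + (-1)²(0.04) + (2)²(0.64) + (6)²(0.04) + (7)²(0.08) = 17.76
var(Y) = E[Y²] − (E[Y])² = 17.76 − (0.64)² = 17.3504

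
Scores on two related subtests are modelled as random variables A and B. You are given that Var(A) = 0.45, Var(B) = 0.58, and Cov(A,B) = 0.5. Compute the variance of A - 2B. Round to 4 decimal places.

0.7700

Var(A - 2B) = (1)²·Var(A) + (-2)²·Var(B) + 2·(1)·(-2)·Cov(A,B)
= 1·0.45 + 4·0.58 + -4·0.5 = 0.77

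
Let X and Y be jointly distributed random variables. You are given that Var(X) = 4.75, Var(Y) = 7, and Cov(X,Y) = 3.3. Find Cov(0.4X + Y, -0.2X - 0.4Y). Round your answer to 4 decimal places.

-4.3680

Cov(0.4X + Y, -0.2X - 0.4Y) = (0.4)(-0.2)Var(X) + (1)(-0.4)Var(Y) + [(0.4)(-0.4) + (1)(-0.2)]Cov(X,Y)
= -0.08·4.75 + -0.4·7 + -0.36·3.3 = -4.368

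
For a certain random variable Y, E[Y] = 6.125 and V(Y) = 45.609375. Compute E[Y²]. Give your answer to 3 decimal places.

E[Y²] = V(Y) + (E[Y])² = 45.609375 + (6.125)² = 83.125

83.125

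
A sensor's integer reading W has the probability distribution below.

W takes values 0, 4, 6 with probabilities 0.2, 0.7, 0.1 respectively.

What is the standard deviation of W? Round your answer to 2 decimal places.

1.80

E[W] = (0)(0.2) + (4)(0.7) + (6)(0.1) = 3.4
E[W²] = (0)²(0.2) + (4)²(0.7) + (6)²(0.1) = 14.8
V(W) = E[W²] − (E[W])² = 14.8 − (3.4)² = 3.24
SD(W) = √3.24 ≈ 1.80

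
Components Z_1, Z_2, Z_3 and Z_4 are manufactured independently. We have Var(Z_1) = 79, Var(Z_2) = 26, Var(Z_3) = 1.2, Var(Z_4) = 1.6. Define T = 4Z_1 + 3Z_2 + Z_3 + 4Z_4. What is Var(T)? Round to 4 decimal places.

1524.8000

By independence, Var(T) = (4)²Var(Z_1) + (3)²Var(Z_2) + (1)²Var(Z_3) + (4)²Var(Z_4)
= (4)²·79 + (3)²·26 + (1)²·1.2 + (4)²·1.6 = 1524.8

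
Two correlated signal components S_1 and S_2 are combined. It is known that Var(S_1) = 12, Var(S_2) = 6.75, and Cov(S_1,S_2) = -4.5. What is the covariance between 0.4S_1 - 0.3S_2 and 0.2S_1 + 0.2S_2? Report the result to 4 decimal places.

0.4650

Cov(0.4S_1 - 0.3S_2, 0.2S_1 + 0.2S_2) = (0.4)(0.2)Var(S_1) + (-0.3)(0.2)Var(S_2) + [(0.4)(0.2) + (-0.3)(0.2)]Cov(S_1,S_2)
= 0.08·12 + -0.06·6.75 + 0.02·-4.5 = 0.465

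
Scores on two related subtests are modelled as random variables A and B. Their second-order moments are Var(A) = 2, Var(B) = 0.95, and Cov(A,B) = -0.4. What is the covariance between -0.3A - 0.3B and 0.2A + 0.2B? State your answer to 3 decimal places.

Cov(-0.3A - 0.3B, 0.2A + 0.2B) = (-0.3)(0.2)Var(A) + (-0.3)(0.2)Var(B) + [(-0.3)(0.2) + (-0.3)(0.2)]Cov(A,B)
= -0.06·2 + -0.06·0.95 + -0.12·-0.4 = -0.129

-0.129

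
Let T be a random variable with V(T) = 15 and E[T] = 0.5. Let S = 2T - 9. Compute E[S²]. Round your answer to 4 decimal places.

124.0000

E[2T - 9] = 2·0.5 − 9 = -8
V(2T - 9) = (2)²·15 = 60
E[S²] = V(S) + (E[S])² = 60 + (-8)² = 124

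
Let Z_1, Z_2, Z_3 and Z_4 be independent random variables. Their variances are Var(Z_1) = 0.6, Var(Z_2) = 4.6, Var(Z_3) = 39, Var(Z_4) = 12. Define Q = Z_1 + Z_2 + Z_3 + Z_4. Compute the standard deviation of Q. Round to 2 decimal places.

7.50

By independence, Var(Q) = (1)²Var(Z_1) + (1)²Var(Z_2) + (1)²Var(Z_3) + (1)²Var(Z_4)
= (1)²·0.6 + (1)²·4.6 + (1)²·39 + (1)²·12 = 56.2
SD(Q) = √56.2 ≈ 7.50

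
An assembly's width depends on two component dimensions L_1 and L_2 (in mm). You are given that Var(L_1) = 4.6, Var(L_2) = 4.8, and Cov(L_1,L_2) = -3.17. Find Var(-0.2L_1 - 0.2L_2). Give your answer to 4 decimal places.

Var(-0.2L_1 - 0.2L_2) = (-0.2)²·Var(L_1) + (-0.2)²·Var(L_2) + 2·(-0.2)·(-0.2)·Cov(L_1,L_2)
= 0.04·4.6 + 0.04·4.8 + 0.08·-3.17 = 0.1224

0.1224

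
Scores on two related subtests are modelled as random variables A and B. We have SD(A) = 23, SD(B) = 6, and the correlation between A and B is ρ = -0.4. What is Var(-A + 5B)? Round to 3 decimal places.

1981.000

Var(A) = (23)² = 529;  Var(B) = (6)² = 36
cov(A,B) = ρ·SD(A)·SD(B) = -0.4·23·6 = -55.2
Var(-A + 5B) = (-1)²·Var(A) + (5)²·Var(B) + 2·(-1)·(5)·cov(A,B)
= 1·529 + 25·36 + -10·-55.2 = 1981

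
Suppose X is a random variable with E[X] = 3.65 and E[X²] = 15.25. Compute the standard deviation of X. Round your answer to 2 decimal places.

1.39

Var(X) = 15.25 − (3.65)² = 1.9275
sd(X) = √1.9275 ≈ 1.39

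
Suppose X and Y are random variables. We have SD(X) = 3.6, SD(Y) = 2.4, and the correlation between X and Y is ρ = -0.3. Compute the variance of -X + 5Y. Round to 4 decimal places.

182.8800

Var(X) = (3.6)² = 12.96;  Var(Y) = (2.4)² = 5.76
Cov(X,Y) = ρ·SD(X)·SD(Y) = -0.3·3.6·2.4 = -2.592
Var(-X + 5Y) = (-1)²·Var(X) + (5)²·Var(Y) + 2·(-1)·(5)·Cov(X,Y)
= 1·12.96 + 25·5.76 + -10·-2.592 = 182.88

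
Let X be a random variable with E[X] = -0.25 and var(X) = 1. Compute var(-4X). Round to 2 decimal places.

var(-4X) = (-4)²·var(X) = 16·1 = 16

16.00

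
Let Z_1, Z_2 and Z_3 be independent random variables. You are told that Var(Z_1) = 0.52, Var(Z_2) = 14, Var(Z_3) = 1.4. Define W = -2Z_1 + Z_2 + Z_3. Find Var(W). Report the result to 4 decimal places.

17.4800

By independence, Var(W) = (-2)²Var(Z_1) + (1)²Var(Z_2) + (1)²Var(Z_3)
= (-2)²·0.52 + (1)²·14 + (1)²·1.4 = 17.48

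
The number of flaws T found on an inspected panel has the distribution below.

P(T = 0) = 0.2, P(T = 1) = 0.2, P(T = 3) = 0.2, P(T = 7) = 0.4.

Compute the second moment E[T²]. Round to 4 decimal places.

E[T²] = (0)²(0.2) + (1)²(0.2) + (3)²(0.2) + (7)²(0.4) = 21.6

21.6000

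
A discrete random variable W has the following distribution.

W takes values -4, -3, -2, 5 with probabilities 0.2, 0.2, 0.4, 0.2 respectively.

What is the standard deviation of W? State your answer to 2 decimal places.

E[W] = (-4)(0.2) + (-3)(0.2) + (-2)(0.4) + (5)(0.2) = -1.2
E[W²] = (-4)²(0.2) + (-3)²(0.2) + (-2)²(0.4) + (5)²(0.2) = 11.6
Var(W) = E[W²] − (E[W])² = 11.6 − (-1.2)² = 10.16
σ(W) = √10.16 ≈ 3.19

3.19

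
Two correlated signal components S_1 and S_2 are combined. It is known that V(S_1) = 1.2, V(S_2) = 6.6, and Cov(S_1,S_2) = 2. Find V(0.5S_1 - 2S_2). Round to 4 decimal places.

V(0.5S_1 - 2S_2) = (0.5)²·V(S_1) + (-2)²·V(S_2) + 2·(0.5)·(-2)·Cov(S_1,S_2)
= 0.25·1.2 + 4·6.6 + -2·2 = 22.7

22.7000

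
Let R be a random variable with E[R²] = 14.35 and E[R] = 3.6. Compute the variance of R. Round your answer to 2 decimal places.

Var(R) = 14.35 − (3.6)² = 1.39

1.39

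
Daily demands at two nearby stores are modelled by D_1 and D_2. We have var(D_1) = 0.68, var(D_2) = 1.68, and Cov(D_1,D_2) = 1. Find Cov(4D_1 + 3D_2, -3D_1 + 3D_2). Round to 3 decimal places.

Cov(4D_1 + 3D_2, -3D_1 + 3D_2) = (4)(-3)var(D_1) + (3)(3)var(D_2) + [(4)(3) + (3)(-3)]Cov(D_1,D_2)
= -12·0.68 + 9·1.68 + 3·1 = 9.96

9.960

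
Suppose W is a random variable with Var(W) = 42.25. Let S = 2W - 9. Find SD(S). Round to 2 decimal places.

13.00

Var(2W - 9) = (2)²·42.25 = 169
SD(S) = √169 ≈ 13.00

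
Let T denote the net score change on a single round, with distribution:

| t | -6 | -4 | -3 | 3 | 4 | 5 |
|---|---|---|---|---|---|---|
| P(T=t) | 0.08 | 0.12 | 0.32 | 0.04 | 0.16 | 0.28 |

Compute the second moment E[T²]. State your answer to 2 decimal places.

E[T²] = (-6)²(0.08) + (-4)²(0.12) + (-3)²(0.32) + (3)²(0.04) + (4)²(0.16) + (5)²(0.28) = 17.6

17.60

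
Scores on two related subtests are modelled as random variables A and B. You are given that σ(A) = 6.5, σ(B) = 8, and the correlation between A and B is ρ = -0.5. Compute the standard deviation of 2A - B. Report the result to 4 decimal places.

18.3576

var(A) = (6.5)² = 42.25;  var(B) = (8)² = 64
cov(A,B) = ρ·σ(A)·σ(B) = -0.5·6.5·8 = -26
var(2A - B) = (2)²·var(A) + (-1)²·var(B) + 2·(2)·(-1)·cov(A,B)
= 4·42.25 + 1·64 + -4·-26 = 337
σ(2A - B) = √337 ≈ 18.3576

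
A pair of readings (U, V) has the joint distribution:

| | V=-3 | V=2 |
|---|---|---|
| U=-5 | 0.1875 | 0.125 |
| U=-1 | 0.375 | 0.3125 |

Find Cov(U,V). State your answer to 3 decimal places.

0.234

E[U] = -2.25,  E[V] = -0.8125
E[UV] = 2.0625
Cov(U,V) = E[UV] − E[U]E[V] = 2.0625 − (-2.25)(-0.8125) = 0.234375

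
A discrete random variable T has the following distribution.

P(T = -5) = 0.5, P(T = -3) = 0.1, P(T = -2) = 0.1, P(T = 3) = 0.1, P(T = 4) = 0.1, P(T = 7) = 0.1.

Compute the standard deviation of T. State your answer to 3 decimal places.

E[T] = (-5)(0.5) + (-3)(0.1) + (-2)(0.1) + (3)(0.1) + (4)(0.1) + (7)(0.1) = -1.6
E[T²] = (-5)²(0.5) + (-3)²(0.1) + (-2)²(0.1) + (3)²(0.1) + (4)²(0.1) + (7)²(0.1) = 21.2
V(T) = E[T²] − (E[T])² = 21.2 − (-1.6)² = 18.64
σ(T) = √18.64 ≈ 4.317

4.317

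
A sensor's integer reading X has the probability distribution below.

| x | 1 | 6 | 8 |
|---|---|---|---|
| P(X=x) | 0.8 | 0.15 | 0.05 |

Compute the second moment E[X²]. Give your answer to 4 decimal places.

E[X²] = (1)²(0.8) + (6)²(0.15) + (8)²(0.05) = 9.4

9.4000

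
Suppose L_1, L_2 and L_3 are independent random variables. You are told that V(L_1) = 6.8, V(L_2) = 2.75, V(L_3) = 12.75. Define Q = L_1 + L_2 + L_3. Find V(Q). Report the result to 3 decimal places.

By independence, V(Q) = (1)²V(L_1) + (1)²V(L_2) + (1)²V(L_3)
= (1)²·6.8 + (1)²·2.75 + (1)²·12.75 = 22.3

22.300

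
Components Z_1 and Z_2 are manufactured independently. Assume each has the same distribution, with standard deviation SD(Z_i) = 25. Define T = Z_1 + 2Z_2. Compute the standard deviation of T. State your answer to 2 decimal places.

Var(Z_i) = (25)² = 625
By independence, Var(T) = (1)²Var(Z_1) + (2)²Var(Z_2)
= (1)²·625 + (2)²·625 = 3125
SD(T) = √3125 ≈ 55.90

55.90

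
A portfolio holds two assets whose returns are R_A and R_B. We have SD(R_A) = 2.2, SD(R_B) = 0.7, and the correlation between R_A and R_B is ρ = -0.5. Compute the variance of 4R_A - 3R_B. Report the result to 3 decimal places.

var(R_A) = (2.2)² = 4.84;  var(R_B) = (0.7)² = 0.49
cov(R_A,R_B) = ρ·SD(R_A)·SD(R_B) = -0.5·2.2·0.7 = -0.77
var(4R_A - 3R_B) = (4)²·var(R_A) + (-3)²·var(R_B) + 2·(4)·(-3)·cov(R_A,R_B)
= 16·4.84 + 9·0.49 + -24·-0.77 = 100.33

100.330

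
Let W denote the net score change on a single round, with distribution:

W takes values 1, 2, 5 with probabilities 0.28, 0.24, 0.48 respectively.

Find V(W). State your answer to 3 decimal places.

3.254

E[W] = (1)(0.28) + (2)(0.24) + (5)(0.48) = 3.16
E[W²] = (1)²(0.28) + (2)²(0.24) + (5)²(0.48) = 13.24
V(W) = E[W²] − (E[W])² = 13.24 − (3.16)² = 3.2544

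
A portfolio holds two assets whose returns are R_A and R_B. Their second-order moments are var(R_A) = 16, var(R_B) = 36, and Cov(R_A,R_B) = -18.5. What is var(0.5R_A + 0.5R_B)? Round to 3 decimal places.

var(0.5R_A + 0.5R_B) = (0.5)²·var(R_A) + (0.5)²·var(R_B) + 2·(0.5)·(0.5)·Cov(R_A,R_B)
= 0.25·16 + 0.25·36 + 0.5·-18.5 = 3.75

3.750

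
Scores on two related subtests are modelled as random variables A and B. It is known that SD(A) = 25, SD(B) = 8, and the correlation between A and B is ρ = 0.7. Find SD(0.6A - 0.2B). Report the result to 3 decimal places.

Var(A) = (25)² = 625;  Var(B) = (8)² = 64
Cov(A,B) = ρ·SD(A)·SD(B) = 0.7·25·8 = 140
Var(0.6A - 0.2B) = (0.6)²·Var(A) + (-0.2)²·Var(B) + 2·(0.6)·(-0.2)·Cov(A,B)
= 0.36·625 + 0.04·64 + -0.24·140 = 193.96
SD(0.6A - 0.2B) = √193.96 ≈ 13.927

13.927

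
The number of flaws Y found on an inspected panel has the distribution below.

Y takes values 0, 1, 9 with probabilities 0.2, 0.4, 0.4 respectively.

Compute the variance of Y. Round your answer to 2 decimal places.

16.80

E[Y] = (0)(0.2) + (1)(0.4) + (9)(0.4) = 4
E[Y²] = (0)²(0.2) + (1)²(0.4) + (9)²(0.4) = 32.8
V(Y) = E[Y²] − (E[Y])² = 32.8 − (4)² = 16.8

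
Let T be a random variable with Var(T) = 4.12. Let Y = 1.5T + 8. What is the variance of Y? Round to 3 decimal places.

9.270

Var(1.5T + 8) = (1.5)²·Var(T) = 2.25·4.12 = 9.27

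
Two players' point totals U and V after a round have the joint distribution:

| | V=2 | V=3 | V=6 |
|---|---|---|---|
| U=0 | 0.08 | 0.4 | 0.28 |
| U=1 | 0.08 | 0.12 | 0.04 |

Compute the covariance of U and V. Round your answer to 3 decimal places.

-0.152

E[U] = 0.24,  E[V] = 3.8
E[UV] = 0.76
Cov(U,V) = E[UV] − E[U]E[V] = 0.76 − (0.24)(3.8) = -0.152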